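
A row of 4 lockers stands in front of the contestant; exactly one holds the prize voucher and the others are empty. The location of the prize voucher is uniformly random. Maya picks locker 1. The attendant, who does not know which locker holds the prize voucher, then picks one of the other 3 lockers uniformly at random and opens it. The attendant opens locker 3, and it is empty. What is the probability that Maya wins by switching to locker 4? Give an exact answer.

Apply Bayes' rule, conditioning on where the prize voucher actually is.
If it is in any of lockers 1, 2, and 4 (prior 1/4 each): the attendant picks locker 3 with probability 1/3 regardless, and it is not the prize; weight (1/4)·(1/3) = 1/12 each.
If it is in locker 3 (prior 1/4): the attendant opened locker 3, so this case is ruled out; weight (1/4)·0 = 0.
The weights sum to 1/4.
So P(the prize voucher in locker 4 | the attendant opened locker 3) = (1/12) / (1/4) = 1/3.

1/3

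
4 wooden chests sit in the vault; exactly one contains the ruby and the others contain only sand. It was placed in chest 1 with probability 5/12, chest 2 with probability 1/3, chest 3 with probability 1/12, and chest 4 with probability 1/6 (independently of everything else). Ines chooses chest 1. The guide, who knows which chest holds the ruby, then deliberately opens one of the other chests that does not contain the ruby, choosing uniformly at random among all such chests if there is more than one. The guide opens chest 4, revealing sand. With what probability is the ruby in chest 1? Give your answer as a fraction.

2/5

Consider each possible location of the ruby in turn.
If it is in chest 1 (prior 5/12): the guide has 3 equally likely choices, so probability 1/3; weight (5/12)·(1/3) = 5/36.
If it is in chest 2 (prior 1/3): the guide has 2 equally likely choices, so probability 1/2; weight (1/3)·(1/2) = 1/6.
If it is in chest 3 (prior 1/12): the guide has 2 equally likely choices, so probability 1/2; weight (1/12)·(1/2) = 1/24.
If it is in chest 4 (prior 1/6): the guide opened chest 4, so this case is ruled out; weight (1/6)·0 = 0.
The weights sum to 25/72.
So P(the ruby in chest 1 | the guide opened chest 4) = (5/36) / (25/72) = 2/5.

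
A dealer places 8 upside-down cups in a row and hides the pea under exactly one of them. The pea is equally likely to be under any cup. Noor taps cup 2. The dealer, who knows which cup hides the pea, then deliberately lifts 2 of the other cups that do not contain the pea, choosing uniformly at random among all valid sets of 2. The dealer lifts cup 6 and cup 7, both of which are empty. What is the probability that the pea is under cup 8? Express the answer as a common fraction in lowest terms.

Apply Bayes' rule, conditioning on where the pea actually is.
If it is under any of cups 1, 3, 4, 5, and 8 (prior 1/8 each): the dealer has 15 equally likely choices, so probability 1/15; weight (1/8)·(1/15) = 1/120 each.
If it is under cup 2 (prior 1/8): the dealer has 21 equally likely choices, so probability 1/21; weight (1/8)·(1/21) = 1/168.
If it is under either of cups 6 and 7 (prior 1/8 each): that cup was opened and seen not to hold the prize — ruled out; weight (1/8)·0 = 0 each.
The weights sum to 1/21.
So P(the pea under cup 8 | the dealer opened cup 6 and cup 7) = (1/120) / (1/21) = 7/40.

7/40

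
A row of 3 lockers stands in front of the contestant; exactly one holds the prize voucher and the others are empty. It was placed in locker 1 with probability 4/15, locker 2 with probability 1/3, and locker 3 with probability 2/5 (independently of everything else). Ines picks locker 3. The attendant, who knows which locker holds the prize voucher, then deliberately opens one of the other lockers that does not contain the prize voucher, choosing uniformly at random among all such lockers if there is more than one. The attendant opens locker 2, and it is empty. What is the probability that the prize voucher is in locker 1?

Condition on the true location of the prize voucher.
If it is in locker 1 (prior 4/15): the attendant has no choice, probability 1; weight (4/15)·1 = 4/15.
If it is in locker 2 (prior 1/3): the attendant opened locker 2, so this case is ruled out; weight (1/3)·0 = 0.
If it is in locker 3 (prior 2/5): the attendant has 2 equally likely choices, so probability 1/2; weight (2/5)·(1/2) = 1/5.
The weights sum to 7/15.
So P(the prize voucher in locker 1 | the attendant opened locker 2) = (4/15) / (7/15) = 4/7.

4/7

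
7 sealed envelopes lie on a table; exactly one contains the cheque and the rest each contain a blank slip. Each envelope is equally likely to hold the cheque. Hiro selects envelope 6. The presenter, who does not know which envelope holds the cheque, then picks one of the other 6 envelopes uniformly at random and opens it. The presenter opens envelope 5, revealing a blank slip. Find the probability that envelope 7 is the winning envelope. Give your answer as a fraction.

1/6

Consider each possible location of the cheque in turn.
If it is in any of envelopes 1, 2, 3, 4, 6, and 7 (prior 1/7 each): the presenter picks envelope 5 with probability 1/6 regardless, and it is not the prize; weight (1/7)·(1/6) = 1/42 each.
If it is in envelope 5 (prior 1/7): the presenter opened envelope 5, so this case is ruled out; weight (1/7)·0 = 0.
The weights sum to 1/7.
So P(the cheque in envelope 7 | the presenter opened envelope 5) = (1/42) / (1/7) = 1/6.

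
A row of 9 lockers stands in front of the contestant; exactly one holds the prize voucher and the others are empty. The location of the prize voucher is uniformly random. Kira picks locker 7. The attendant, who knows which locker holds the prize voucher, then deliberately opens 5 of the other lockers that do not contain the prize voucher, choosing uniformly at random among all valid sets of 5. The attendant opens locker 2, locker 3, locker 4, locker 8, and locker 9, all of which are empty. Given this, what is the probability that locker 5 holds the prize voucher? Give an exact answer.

8/27

Apply Bayes' rule, conditioning on where the prize voucher actually is.
If it is in any of lockers 1, 5, and 6 (prior 1/9 each): the attendant has 21 equally likely choices, so probability 1/21; weight (1/9)·(1/21) = 1/189 each.
If it is in any of lockers 2, 3, 4, 8, and 9 (prior 1/9 each): that locker was opened and seen not to hold the prize — ruled out; weight (1/9)·0 = 0 each.
If it is in locker 7 (prior 1/9): the attendant has 56 equally likely choices, so probability 1/56; weight (1/9)·(1/56) = 1/504.
The weights sum to 1/56.
So P(the prize voucher in locker 5 | the attendant opened locker 2, locker 3, locker 4, locker 8, and locker 9) = (1/189) / (1/56) = 8/27.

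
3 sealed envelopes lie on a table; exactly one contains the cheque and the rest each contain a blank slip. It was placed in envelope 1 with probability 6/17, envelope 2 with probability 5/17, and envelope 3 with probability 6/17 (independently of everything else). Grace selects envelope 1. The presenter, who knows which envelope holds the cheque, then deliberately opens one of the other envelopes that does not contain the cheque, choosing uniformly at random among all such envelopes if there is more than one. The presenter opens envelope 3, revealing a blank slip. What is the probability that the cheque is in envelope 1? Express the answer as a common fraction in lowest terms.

Condition on the true location of the cheque.
If it is in envelope 1 (prior 6/17): the presenter has 2 equally likely choices, so probability 1/2; weight (6/17)·(1/2) = 3/17.
If it is in envelope 2 (prior 5/17): the presenter has no choice, probability 1; weight (5/17)·1 = 5/17.
If it is in envelope 3 (prior 6/17): the presenter opened envelope 3, so this case is ruled out; weight (6/17)·0 = 0.
The weights sum to 8/17.
So P(the cheque in envelope 1 | the presenter opened envelope 3) = (3/17) / (8/17) = 3/8.

3/8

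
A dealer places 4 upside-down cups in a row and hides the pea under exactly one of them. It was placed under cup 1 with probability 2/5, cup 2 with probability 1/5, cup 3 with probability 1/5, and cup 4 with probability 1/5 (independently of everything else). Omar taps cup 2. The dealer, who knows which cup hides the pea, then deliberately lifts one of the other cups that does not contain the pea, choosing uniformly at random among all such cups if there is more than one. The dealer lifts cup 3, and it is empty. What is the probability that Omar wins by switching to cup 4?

3/11

Consider each possible location of the pea in turn.
If it is under cup 1 (prior 2/5): the dealer has 2 equally likely choices, so probability 1/2; weight (2/5)·(1/2) = 1/5.
If it is under cup 2 (prior 1/5): the dealer has 3 equally likely choices, so probability 1/3; weight (1/5)·(1/3) = 1/15.
If it is under cup 3 (prior 1/5): the dealer opened cup 3, so this case is ruled out; weight (1/5)·0 = 0.
If it is under cup 4 (prior 1/5): the dealer has 2 equally likely choices, so probability 1/2; weight (1/5)·(1/2) = 1/10.
The weights sum to 11/30.
So P(the pea under cup 4 | the dealer opened cup 3) = (1/10) / (11/30) = 3/11.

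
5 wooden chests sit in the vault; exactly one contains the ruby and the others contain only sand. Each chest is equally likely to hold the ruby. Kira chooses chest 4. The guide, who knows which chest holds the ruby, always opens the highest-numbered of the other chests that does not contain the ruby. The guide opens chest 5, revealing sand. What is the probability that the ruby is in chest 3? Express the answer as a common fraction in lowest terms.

1/4

Consider each possible location of the ruby in turn.
If it is in any of chests 1, 2, 3, and 4 (prior 1/5 each): chest 5 is the highest-numbered option available, probability 1; weight (1/5)·1 = 1/5 each.
If it is in chest 5 (prior 1/5): the guide opened chest 5, so this case is ruled out; weight (1/5)·0 = 0.
The weights sum to 4/5.
So P(the ruby in chest 3 | the guide opened chest 5) = (1/5) / (4/5) = 1/4.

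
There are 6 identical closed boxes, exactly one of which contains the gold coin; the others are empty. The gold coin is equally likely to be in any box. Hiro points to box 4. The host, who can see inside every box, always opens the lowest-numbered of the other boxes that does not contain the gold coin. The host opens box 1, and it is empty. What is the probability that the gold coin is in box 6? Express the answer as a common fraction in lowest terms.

1/5

Consider each possible location of the gold coin in turn.
If it is in box 1 (prior 1/6): the host opened box 1, so this case is ruled out; weight (1/6)·0 = 0.
If it is in any of boxes 2, 3, 4, 5, and 6 (prior 1/6 each): box 1 is the lowest-numbered option available, probability 1; weight (1/6)·1 = 1/6 each.
The weights sum to 5/6.
So P(the gold coin in box 6 | the host opened box 1) = (1/6) / (5/6) = 1/5.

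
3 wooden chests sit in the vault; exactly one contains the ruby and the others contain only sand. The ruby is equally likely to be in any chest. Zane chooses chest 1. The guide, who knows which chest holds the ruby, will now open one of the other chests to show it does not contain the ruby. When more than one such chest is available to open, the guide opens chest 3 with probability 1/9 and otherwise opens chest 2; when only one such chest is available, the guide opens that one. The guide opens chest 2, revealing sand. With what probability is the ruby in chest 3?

Consider each possible location of the ruby in turn.
If it is in chest 1 (prior 1/3): chest 3 is available but not opened, probability 8/9; weight (1/3)·(8/9) = 8/27.
If it is in chest 2 (prior 1/3): the guide opened chest 2, so this case is ruled out; weight (1/3)·0 = 0.
If it is in chest 3 (prior 1/3): only chest 2 is available, probability 1; weight (1/3)·1 = 1/3.
The weights sum to 17/27.
So P(the ruby in chest 3 | the guide opened chest 2) = (1/3) / (17/27) = 9/17.

9/17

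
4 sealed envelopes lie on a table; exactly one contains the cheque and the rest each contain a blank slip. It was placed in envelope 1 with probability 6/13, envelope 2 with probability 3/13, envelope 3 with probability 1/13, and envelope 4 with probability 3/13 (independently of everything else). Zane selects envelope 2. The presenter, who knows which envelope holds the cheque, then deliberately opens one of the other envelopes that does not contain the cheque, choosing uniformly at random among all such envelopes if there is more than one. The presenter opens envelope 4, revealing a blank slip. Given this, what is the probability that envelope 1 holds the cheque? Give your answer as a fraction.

2/3

Condition on the true location of the cheque.
If it is in envelope 1 (prior 6/13): the presenter has 2 equally likely choices, so probability 1/2; weight (6/13)·(1/2) = 3/13.
If it is in envelope 2 (prior 3/13): the presenter has 3 equally likely choices, so probability 1/3; weight (3/13)·(1/3) = 1/13.
If it is in envelope 3 (prior 1/13): the presenter has 2 equally likely choices, so probability 1/2; weight (1/13)·(1/2) = 1/26.
If it is in envelope 4 (prior 3/13): the presenter opened envelope 4, so this case is ruled out; weight (3/13)·0 = 0.
The weights sum to 9/26.
So P(the cheque in envelope 1 | the presenter opened envelope 4) = (3/13) / (9/26) = 2/3.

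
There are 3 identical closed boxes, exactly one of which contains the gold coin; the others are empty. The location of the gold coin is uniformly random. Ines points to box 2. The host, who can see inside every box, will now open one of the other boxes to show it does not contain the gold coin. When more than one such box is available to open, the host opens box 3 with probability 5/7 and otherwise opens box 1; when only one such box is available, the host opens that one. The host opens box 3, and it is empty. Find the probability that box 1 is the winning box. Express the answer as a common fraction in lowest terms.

7/12

Condition on the true location of the gold coin.
If it is in box 1 (prior 1/3): only box 3 is available, probability 1; weight (1/3)·1 = 1/3.
If it is in box 2 (prior 1/3): box 3 is available, opened with probability 5/7; weight (1/3)·(5/7) = 5/21.
If it is in box 3 (prior 1/3): the host opened box 3, so this case is ruled out; weight (1/3)·0 = 0.
The weights sum to 4/7.
So P(the gold coin in box 1 | the host opened box 3) = (1/3) / (4/7) = 7/12.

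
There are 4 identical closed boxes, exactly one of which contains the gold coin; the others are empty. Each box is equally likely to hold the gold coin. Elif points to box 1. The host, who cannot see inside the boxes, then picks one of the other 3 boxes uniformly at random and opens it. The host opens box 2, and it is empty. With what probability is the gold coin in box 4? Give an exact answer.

1/3

Condition on the true location of the gold coin.
If it is in any of boxes 1, 3, and 4 (prior 1/4 each): the host picks box 2 with probability 1/3 regardless, and it is not the prize; weight (1/4)·(1/3) = 1/12 each.
If it is in box 2 (prior 1/4): the host opened box 2, so this case is ruled out; weight (1/4)·0 = 0.
The weights sum to 1/4.
So P(the gold coin in box 4 | the host opened box 2) = (1/12) / (1/4) = 1/3.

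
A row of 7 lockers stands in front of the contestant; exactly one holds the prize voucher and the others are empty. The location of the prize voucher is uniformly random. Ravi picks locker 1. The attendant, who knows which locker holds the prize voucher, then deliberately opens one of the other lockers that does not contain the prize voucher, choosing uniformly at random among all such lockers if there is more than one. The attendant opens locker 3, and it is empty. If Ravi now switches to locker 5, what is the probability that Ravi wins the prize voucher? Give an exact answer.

Consider each possible location of the prize voucher in turn.
If it is in locker 1 (prior 1/7): the attendant has 6 equally likely choices, so probability 1/6; weight (1/7)·(1/6) = 1/42.
If it is in any of lockers 2, 4, 5, 6, and 7 (prior 1/7 each): the attendant has 5 equally likely choices, so probability 1/5; weight (1/7)·(1/5) = 1/35 each.
If it is in locker 3 (prior 1/7): the attendant opened locker 3, so this case is ruled out; weight (1/7)·0 = 0.
The weights sum to 1/6.
So P(the prize voucher in locker 5 | the attendant opened locker 3) = (1/35) / (1/6) = 6/35.

6/35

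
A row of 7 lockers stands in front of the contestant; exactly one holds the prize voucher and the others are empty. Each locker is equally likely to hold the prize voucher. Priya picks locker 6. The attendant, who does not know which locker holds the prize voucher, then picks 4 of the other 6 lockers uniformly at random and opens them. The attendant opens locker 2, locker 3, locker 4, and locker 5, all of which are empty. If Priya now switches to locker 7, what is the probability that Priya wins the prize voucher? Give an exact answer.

Apply Bayes' rule, conditioning on where the prize voucher actually is.
If it is in any of lockers 1, 6, and 7 (prior 1/7 each): the attendant picks exactly this set with probability 1/15 regardless, and none is the prize; weight (1/7)·(1/15) = 1/105 each.
If it is in any of lockers 2, 3, 4, and 5 (prior 1/7 each): that locker was opened and seen not to hold the prize — ruled out; weight (1/7)·0 = 0 each.
The weights sum to 1/35.
So P(the prize voucher in locker 7 | the attendant opened locker 2, locker 3, locker 4, and locker 5) = (1/105) / (1/35) = 1/3.

1/3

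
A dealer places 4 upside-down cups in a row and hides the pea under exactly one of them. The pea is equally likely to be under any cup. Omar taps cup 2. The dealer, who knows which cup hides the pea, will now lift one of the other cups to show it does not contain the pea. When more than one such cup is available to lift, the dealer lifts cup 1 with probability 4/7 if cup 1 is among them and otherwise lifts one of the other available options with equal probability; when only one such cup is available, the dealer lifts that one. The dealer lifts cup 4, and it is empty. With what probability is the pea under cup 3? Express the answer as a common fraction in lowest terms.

Condition on the true location of the pea.
If it is under cup 1 (prior 1/4): cup 1 holds the prize so is unavailable; the dealer chooses uniformly among the 2 others, probability 1/2; weight (1/4)·(1/2) = 1/8.
If it is under cup 2 (prior 1/4): cup 1 is available but not opened; cup 4 gets probability (1 − 4/7)/2 = 3/14; weight (1/4)·(3/14) = 3/56.
If it is under cup 3 (prior 1/4): cup 1 is available but not opened, probability 3/7; weight (1/4)·(3/7) = 3/28.
If it is under cup 4 (prior 1/4): the dealer opened cup 4, so this case is ruled out; weight (1/4)·0 = 0.
The weights sum to 2/7.
So P(the pea under cup 3 | the dealer opened cup 4) = (3/28) / (2/7) = 3/8.

3/8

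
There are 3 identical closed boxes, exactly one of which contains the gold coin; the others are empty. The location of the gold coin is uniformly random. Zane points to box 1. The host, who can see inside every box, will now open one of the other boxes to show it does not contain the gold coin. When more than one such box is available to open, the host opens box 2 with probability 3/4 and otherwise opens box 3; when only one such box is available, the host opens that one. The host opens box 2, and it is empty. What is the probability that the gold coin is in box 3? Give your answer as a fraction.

4/7

Consider each possible location of the gold coin in turn.
If it is in box 1 (prior 1/3): box 2 is available, opened with probability 3/4; weight (1/3)·(3/4) = 1/4.
If it is in box 2 (prior 1/3): the host opened box 2, so this case is ruled out; weight (1/3)·0 = 0.
If it is in box 3 (prior 1/3): only box 2 is available, probability 1; weight (1/3)·1 = 1/3.
The weights sum to 7/12.
So P(the gold coin in box 3 | the host opened box 2) = (1/3) / (7/12) = 4/7.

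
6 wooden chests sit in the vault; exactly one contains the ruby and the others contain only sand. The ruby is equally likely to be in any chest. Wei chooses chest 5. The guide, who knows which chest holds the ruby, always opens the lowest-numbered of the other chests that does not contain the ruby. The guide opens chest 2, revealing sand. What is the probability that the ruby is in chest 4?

Condition on the true location of the ruby.
If it is in chest 1 (prior 1/6): chest 2 is the lowest-numbered option available, probability 1; weight (1/6)·1 = 1/6.
If it is in chest 2 (prior 1/6): the guide opened chest 2, so this case is ruled out; weight (1/6)·0 = 0.
If it is in any of chests 3, 4, 5, and 6 (prior 1/6 each): the guide would have opened chest 1 instead, probability 0; weight (1/6)·0 = 0 each.
The weights sum to 1/6.
So P(the ruby in chest 4 | the guide opened chest 2) = 0 / (1/6) = 0.

0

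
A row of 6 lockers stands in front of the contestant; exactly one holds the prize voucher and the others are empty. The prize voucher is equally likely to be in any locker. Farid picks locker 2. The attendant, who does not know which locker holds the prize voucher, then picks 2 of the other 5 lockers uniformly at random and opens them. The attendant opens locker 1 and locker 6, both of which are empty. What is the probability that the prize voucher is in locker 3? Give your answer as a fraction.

1/4

Condition on the true location of the prize voucher.
If it is in either of lockers 1 and 6 (prior 1/6 each): that locker was opened and seen not to hold the prize — ruled out; weight (1/6)·0 = 0 each.
If it is in any of lockers 2, 3, 4, and 5 (prior 1/6 each): the attendant picks exactly this set with probability 1/10 regardless, and none is the prize; weight (1/6)·(1/10) = 1/60 each.
The weights sum to 1/15.
So P(the prize voucher in locker 3 | the attendant opened locker 1 and locker 6) = (1/60) / (1/15) = 1/4.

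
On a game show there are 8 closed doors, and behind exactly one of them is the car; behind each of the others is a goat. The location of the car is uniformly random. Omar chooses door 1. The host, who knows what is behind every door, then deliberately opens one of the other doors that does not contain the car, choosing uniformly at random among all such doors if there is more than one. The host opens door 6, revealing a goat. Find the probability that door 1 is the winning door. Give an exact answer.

Condition on the true location of the car.
If it is behind door 1 (prior 1/8): the host has 7 equally likely choices, so probability 1/7; weight (1/8)·(1/7) = 1/56.
If it is behind any of doors 2, 3, 4, 5, 7, and 8 (prior 1/8 each): the host has 6 equally likely choices, so probability 1/6; weight (1/8)·(1/6) = 1/48 each.
If it is behind door 6 (prior 1/8): the host opened door 6, so this case is ruled out; weight (1/8)·0 = 0.
The weights sum to 1/7.
So P(the car behind door 1 | the host opened door 6) = (1/56) / (1/7) = 1/8.

1/8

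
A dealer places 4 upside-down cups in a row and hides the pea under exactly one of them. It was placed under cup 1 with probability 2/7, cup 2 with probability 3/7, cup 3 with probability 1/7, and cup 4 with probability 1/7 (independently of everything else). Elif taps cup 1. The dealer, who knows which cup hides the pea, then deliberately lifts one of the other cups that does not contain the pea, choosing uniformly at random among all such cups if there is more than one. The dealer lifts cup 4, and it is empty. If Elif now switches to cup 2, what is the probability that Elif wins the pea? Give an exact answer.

9/16

Consider each possible location of the pea in turn.
If it is under cup 1 (prior 2/7): the dealer has 3 equally likely choices, so probability 1/3; weight (2/7)·(1/3) = 2/21.
If it is under cup 2 (prior 3/7): the dealer has 2 equally likely choices, so probability 1/2; weight (3/7)·(1/2) = 3/14.
If it is under cup 3 (prior 1/7): the dealer has 2 equally likely choices, so probability 1/2; weight (1/7)·(1/2) = 1/14.
If it is under cup 4 (prior 1/7): the dealer opened cup 4, so this case is ruled out; weight (1/7)·0 = 0.
The weights sum to 8/21.
So P(the pea under cup 2 | the dealer opened cup 4) = (3/14) / (8/21) = 9/16.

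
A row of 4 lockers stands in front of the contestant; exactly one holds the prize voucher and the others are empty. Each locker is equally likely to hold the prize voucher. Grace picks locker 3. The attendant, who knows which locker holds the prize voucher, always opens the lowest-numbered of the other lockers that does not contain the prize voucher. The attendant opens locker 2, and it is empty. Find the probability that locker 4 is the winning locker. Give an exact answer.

0

Consider each possible location of the prize voucher in turn.
If it is in locker 1 (prior 1/4): locker 2 is the lowest-numbered option available, probability 1; weight (1/4)·1 = 1/4.
If it is in locker 2 (prior 1/4): the attendant opened locker 2, so this case is ruled out; weight (1/4)·0 = 0.
If it is in either of lockers 3 and 4 (prior 1/4 each): the attendant would have opened locker 1 instead, probability 0; weight (1/4)·0 = 0 each.
The weights sum to 1/4.
So P(the prize voucher in locker 4 | the attendant opened locker 2) = 0 / (1/4) = 0.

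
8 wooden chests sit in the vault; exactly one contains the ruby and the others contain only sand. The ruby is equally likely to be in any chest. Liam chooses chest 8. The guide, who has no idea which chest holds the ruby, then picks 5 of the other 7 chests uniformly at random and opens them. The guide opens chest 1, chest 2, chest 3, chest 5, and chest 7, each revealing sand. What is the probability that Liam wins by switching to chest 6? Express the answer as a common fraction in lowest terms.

1/3

Consider each possible location of the ruby in turn.
If it is in any of chests 1, 2, 3, 5, and 7 (prior 1/8 each): that chest was opened and seen not to hold the prize — ruled out; weight (1/8)·0 = 0 each.
If it is in any of chests 4, 6, and 8 (prior 1/8 each): the guide picks exactly this set with probability 1/21 regardless, and none is the prize; weight (1/8)·(1/21) = 1/168 each.
The weights sum to 1/56.
So P(the ruby in chest 6 | the guide opened chest 1, chest 2, chest 3, chest 5, and chest 7) = (1/168) / (1/56) = 1/3.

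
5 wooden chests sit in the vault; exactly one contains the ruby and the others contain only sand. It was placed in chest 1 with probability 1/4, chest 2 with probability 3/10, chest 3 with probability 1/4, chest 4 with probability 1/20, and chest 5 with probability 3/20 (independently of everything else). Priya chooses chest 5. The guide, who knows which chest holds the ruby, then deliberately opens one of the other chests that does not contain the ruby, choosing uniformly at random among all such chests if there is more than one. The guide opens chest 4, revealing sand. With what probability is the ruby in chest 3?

Condition on the true location of the ruby.
If it is in either of chests 1 and 3 (prior 1/4 each): the guide has 3 equally likely choices, so probability 1/3; weight (1/4)·(1/3) = 1/12 each.
If it is in chest 2 (prior 3/10): the guide has 3 equally likely choices, so probability 1/3; weight (3/10)·(1/3) = 1/10.
If it is in chest 4 (prior 1/20): the guide opened chest 4, so this case is ruled out; weight (1/20)·0 = 0.
If it is in chest 5 (prior 3/20): the guide has 4 equally likely choices, so probability 1/4; weight (3/20)·(1/4) = 3/80.
The weights sum to 73/240.
So P(the ruby in chest 3 | the guide opened chest 4) = (1/12) / (73/240) = 20/73.

20/73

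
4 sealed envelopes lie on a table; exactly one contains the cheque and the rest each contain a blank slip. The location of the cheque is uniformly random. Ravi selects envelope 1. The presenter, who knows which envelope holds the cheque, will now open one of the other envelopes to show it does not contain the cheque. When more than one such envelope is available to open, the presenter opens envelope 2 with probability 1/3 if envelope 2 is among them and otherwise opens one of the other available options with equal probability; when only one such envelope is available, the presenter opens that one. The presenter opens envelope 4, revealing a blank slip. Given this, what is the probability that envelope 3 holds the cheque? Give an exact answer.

Consider each possible location of the cheque in turn.
If it is in envelope 1 (prior 1/4): envelope 2 is available but not opened; envelope 4 gets probability (1 − 1/3)/2 = 1/3; weight (1/4)·(1/3) = 1/12.
If it is in envelope 2 (prior 1/4): envelope 2 holds the prize so is unavailable; the presenter chooses uniformly among the 2 others, probability 1/2; weight (1/4)·(1/2) = 1/8.
If it is in envelope 3 (prior 1/4): envelope 2 is available but not opened, probability 2/3; weight (1/4)·(2/3) = 1/6.
If it is in envelope 4 (prior 1/4): the presenter opened envelope 4, so this case is ruled out; weight (1/4)·0 = 0.
The weights sum to 3/8.
So P(the cheque in envelope 3 | the presenter opened envelope 4) = (1/6) / (3/8) = 4/9.

4/9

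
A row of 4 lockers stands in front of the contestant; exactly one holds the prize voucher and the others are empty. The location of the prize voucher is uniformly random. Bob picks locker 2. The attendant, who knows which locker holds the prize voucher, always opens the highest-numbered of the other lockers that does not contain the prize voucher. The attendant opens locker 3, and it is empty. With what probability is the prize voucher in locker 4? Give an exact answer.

1

Apply Bayes' rule, conditioning on where the prize voucher actually is.
If it is in either of lockers 1 and 2 (prior 1/4 each): the attendant would have opened locker 4 instead, probability 0; weight (1/4)·0 = 0 each.
If it is in locker 3 (prior 1/4): the attendant opened locker 3, so this case is ruled out; weight (1/4)·0 = 0.
If it is in locker 4 (prior 1/4): locker 3 is the highest-numbered option available, probability 1; weight (1/4)·1 = 1/4.
The weights sum to 1/4.
So P(the prize voucher in locker 4 | the attendant opened locker 3) = (1/4) / (1/4) = 1.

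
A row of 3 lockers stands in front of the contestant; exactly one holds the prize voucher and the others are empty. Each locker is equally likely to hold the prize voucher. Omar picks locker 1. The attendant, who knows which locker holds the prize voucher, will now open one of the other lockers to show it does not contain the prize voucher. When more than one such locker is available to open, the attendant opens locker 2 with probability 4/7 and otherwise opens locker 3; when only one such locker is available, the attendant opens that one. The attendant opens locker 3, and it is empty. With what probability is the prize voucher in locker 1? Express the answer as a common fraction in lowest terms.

3/10

Apply Bayes' rule, conditioning on where the prize voucher actually is.
If it is in locker 1 (prior 1/3): locker 2 is available but not opened, probability 3/7; weight (1/3)·(3/7) = 1/7.
If it is in locker 2 (prior 1/3): only locker 3 is available, probability 1; weight (1/3)·1 = 1/3.
If it is in locker 3 (prior 1/3): the attendant opened locker 3, so this case is ruled out; weight (1/3)·0 = 0.
The weights sum to 10/21.
So P(the prize voucher in locker 1 | the attendant opened locker 3) = (1/7) / (10/21) = 3/10.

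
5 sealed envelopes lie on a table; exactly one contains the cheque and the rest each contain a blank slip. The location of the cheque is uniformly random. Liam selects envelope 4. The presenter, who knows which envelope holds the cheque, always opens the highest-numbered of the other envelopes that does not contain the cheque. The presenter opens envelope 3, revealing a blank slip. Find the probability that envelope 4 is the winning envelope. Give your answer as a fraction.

Apply Bayes' rule, conditioning on where the cheque actually is.
If it is in any of envelopes 1, 2, and 4 (prior 1/5 each): the presenter would have opened envelope 5 instead, probability 0; weight (1/5)·0 = 0 each.
If it is in envelope 3 (prior 1/5): the presenter opened envelope 3, so this case is ruled out; weight (1/5)·0 = 0.
If it is in envelope 5 (prior 1/5): envelope 3 is the highest-numbered option available, probability 1; weight (1/5)·1 = 1/5.
The weights sum to 1/5.
So P(the cheque in envelope 4 | the presenter opened envelope 3) = 0 / (1/5) = 0.

0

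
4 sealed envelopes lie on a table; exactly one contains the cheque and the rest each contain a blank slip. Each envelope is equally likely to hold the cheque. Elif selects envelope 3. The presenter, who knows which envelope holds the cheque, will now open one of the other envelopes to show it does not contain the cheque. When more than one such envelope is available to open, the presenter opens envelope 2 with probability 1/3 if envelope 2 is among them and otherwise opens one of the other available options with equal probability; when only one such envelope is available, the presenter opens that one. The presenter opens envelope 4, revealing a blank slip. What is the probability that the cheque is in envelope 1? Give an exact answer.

4/9

Condition on the true location of the cheque.
If it is in envelope 1 (prior 1/4): envelope 2 is available but not opened, probability 2/3; weight (1/4)·(2/3) = 1/6.
If it is in envelope 2 (prior 1/4): envelope 2 holds the prize so is unavailable; the presenter chooses uniformly among the 2 others, probability 1/2; weight (1/4)·(1/2) = 1/8.
If it is in envelope 3 (prior 1/4): envelope 2 is available but not opened; envelope 4 gets probability (1 − 1/3)/2 = 1/3; weight (1/4)·(1/3) = 1/12.
If it is in envelope 4 (prior 1/4): the presenter opened envelope 4, so this case is ruled out; weight (1/4)·0 = 0.
The weights sum to 3/8.
So P(the cheque in envelope 1 | the presenter opened envelope 4) = (1/6) / (3/8) = 4/9.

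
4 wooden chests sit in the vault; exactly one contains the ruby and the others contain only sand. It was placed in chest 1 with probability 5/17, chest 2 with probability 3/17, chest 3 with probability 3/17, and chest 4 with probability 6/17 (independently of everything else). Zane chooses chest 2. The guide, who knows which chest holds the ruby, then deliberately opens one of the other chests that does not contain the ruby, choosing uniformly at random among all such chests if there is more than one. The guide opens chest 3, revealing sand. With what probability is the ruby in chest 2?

Apply Bayes' rule, conditioning on where the ruby actually is.
If it is in chest 1 (prior 5/17): the guide has 2 equally likely choices, so probability 1/2; weight (5/17)·(1/2) = 5/34.
If it is in chest 2 (prior 3/17): the guide has 3 equally likely choices, so probability 1/3; weight (3/17)·(1/3) = 1/17.
If it is in chest 3 (prior 3/17): the guide opened chest 3, so this case is ruled out; weight (3/17)·0 = 0.
If it is in chest 4 (prior 6/17): the guide has 2 equally likely choices, so probability 1/2; weight (6/17)·(1/2) = 3/17.
The weights sum to 13/34.
So P(the ruby in chest 2 | the guide opened chest 3) = (1/17) / (13/34) = 2/13.

2/13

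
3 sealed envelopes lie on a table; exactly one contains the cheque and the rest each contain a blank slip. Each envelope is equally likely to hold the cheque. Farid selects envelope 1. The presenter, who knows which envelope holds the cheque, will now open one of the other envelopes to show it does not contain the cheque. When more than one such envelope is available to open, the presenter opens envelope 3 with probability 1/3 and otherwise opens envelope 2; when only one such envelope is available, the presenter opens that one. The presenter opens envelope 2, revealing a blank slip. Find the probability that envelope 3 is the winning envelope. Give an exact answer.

3/5

Condition on the true location of the cheque.
If it is in envelope 1 (prior 1/3): envelope 3 is available but not opened, probability 2/3; weight (1/3)·(2/3) = 2/9.
If it is in envelope 2 (prior 1/3): the presenter opened envelope 2, so this case is ruled out; weight (1/3)·0 = 0.
If it is in envelope 3 (prior 1/3): only envelope 2 is available, probability 1; weight (1/3)·1 = 1/3.
The weights sum to 5/9.
So P(the cheque in envelope 3 | the presenter opened envelope 2) = (1/3) / (5/9) = 3/5.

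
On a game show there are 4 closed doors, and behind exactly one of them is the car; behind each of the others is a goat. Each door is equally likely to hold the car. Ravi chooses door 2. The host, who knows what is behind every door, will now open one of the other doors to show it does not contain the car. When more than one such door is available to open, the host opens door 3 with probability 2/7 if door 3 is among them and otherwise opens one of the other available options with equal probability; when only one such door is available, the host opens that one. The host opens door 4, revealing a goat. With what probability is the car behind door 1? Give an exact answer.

5/11

Consider each possible location of the car in turn.
If it is behind door 1 (prior 1/4): door 3 is available but not opened, probability 5/7; weight (1/4)·(5/7) = 5/28.
If it is behind door 2 (prior 1/4): door 3 is available but not opened; door 4 gets probability (1 − 2/7)/2 = 5/14; weight (1/4)·(5/14) = 5/56.
If it is behind door 3 (prior 1/4): door 3 holds the prize so is unavailable; the host chooses uniformly among the 2 others, probability 1/2; weight (1/4)·(1/2) = 1/8.
If it is behind door 4 (prior 1/4): the host opened door 4, so this case is ruled out; weight (1/4)·0 = 0.
The weights sum to 11/28.
So P(the car behind door 1 | the host opened door 4) = (5/28) / (11/28) = 5/11.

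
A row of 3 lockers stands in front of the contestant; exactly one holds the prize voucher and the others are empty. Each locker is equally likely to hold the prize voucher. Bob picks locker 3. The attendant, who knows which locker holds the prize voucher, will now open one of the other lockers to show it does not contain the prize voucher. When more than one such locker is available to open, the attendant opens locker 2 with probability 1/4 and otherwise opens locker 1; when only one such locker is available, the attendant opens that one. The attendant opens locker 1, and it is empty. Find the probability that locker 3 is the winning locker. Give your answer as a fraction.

3/7

Consider each possible location of the prize voucher in turn.
If it is in locker 1 (prior 1/3): the attendant opened locker 1, so this case is ruled out; weight (1/3)·0 = 0.
If it is in locker 2 (prior 1/3): only locker 1 is available, probability 1; weight (1/3)·1 = 1/3.
If it is in locker 3 (prior 1/3): locker 2 is available but not opened, probability 3/4; weight (1/3)·(3/4) = 1/4.
The weights sum to 7/12.
So P(the prize voucher in locker 3 | the attendant opened locker 1) = (1/4) / (7/12) = 3/7.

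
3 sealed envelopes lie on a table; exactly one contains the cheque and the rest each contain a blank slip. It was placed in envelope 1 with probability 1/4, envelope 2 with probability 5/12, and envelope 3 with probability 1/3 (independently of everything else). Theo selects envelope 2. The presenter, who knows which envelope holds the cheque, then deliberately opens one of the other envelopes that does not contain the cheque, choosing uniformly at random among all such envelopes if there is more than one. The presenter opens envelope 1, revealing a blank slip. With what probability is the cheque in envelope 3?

8/13

Condition on the true location of the cheque.
If it is in envelope 1 (prior 1/4): the presenter opened envelope 1, so this case is ruled out; weight (1/4)·0 = 0.
If it is in envelope 2 (prior 5/12): the presenter has 2 equally likely choices, so probability 1/2; weight (5/12)·(1/2) = 5/24.
If it is in envelope 3 (prior 1/3): the presenter has no choice, probability 1; weight (1/3)·1 = 1/3.
The weights sum to 13/24.
So P(the cheque in envelope 3 | the presenter opened envelope 1) = (1/3) / (13/24) = 8/13.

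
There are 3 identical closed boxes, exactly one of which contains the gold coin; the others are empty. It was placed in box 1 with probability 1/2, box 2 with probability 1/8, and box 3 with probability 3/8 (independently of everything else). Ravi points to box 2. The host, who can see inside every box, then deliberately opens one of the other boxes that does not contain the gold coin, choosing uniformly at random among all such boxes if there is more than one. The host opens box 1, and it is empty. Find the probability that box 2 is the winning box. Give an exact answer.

Consider each possible location of the gold coin in turn.
If it is in box 1 (prior 1/2): the host opened box 1, so this case is ruled out; weight (1/2)·0 = 0.
If it is in box 2 (prior 1/8): the host has 2 equally likely choices, so probability 1/2; weight (1/8)·(1/2) = 1/16.
If it is in box 3 (prior 3/8): the host has no choice, probability 1; weight (3/8)·1 = 3/8.
The weights sum to 7/16.
So P(the gold coin in box 2 | the host opened box 1) = (1/16) / (7/16) = 1/7.

1/7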